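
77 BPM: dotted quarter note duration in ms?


Reasoning:
One quarter-note beat = 60000 / BPM = 60000 / 77 ms
Dotted quarter note = 3/2 × quarter note
Duration = 3/2 × 60000 / 77 = 90000 / 77
= 1168.8 ms


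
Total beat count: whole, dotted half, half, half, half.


Solution.
Beat values:
  whole = 4 beats
  dotted half = 3 beats
  half = 2 beats
  half = 2 beats
  half = 2 beats
Sum = 4 + 3 + 2 + 2 + 2
= 13 beats


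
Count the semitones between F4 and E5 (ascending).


Absolute semitone position = octave×12 + chromatic position
F4: 4×12 + 5 = 53
E5: 5×12 + 4 = 64
Difference = 64 - 53 = 11
= 11 semitones


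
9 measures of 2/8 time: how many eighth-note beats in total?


Solution.
Time signature 2/8: the bottom number 8 means the eighth note gets one count
The top number 2 means 2 eighth-note beats per measure
Total = 2 × 9 measures
= 18 eighth-note beats


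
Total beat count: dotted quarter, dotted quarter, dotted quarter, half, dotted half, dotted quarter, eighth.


Working:
Beat values:
  dotted quarter = 1.5 beats
  dotted quarter = 1.5 beats
  dotted quarter = 1.5 beats
  half = 2 beats
  dotted half = 3 beats
  dotted quarter = 1.5 beats
  eighth = 0.5 beats
Sum = 1.5 + 1.5 + 1.5 + 2 + 3 + 1.5 + 0.5
= 11.5 beats


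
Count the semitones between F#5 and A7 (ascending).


Step by step:
Absolute semitone position = octave×12 + chromatic position
F#5: 5×12 + 6 = 66
A7: 7×12 + 9 = 93
Difference = 93 - 66 = 27
= 27 semitones


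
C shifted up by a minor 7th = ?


minor 7th: 7 letter names, 10 semitones
Letter: C + 6 → B
Pitch: C + 10 semitones, spelled as a B → Bb
= Bb


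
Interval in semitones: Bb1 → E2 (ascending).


Step by step:
Absolute semitone position = octave×12 + chromatic position
Bb1: 1×12 + 10 = 22
E2: 2×12 + 4 = 28
Difference = 28 - 22 = 6
= 6 semitones


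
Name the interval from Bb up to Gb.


Letter names: B → G spans 6 letter names → a 6th
Semitones: Bb → Gb = 8 half-steps
A 6th of 8 semitones is a minor 6th
= minor 6th


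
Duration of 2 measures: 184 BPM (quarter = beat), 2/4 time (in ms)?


Quarter-note beat duration = 60000 / 184 ms
Beats per measure (2/4) = 2
One measure = 2 × 60000 / 184 = 120000 / 184 ms
2 measures = 2 × 120000 / 184 = 240000 / 184
= 1304.3 ms


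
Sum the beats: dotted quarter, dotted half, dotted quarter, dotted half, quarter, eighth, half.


Beat values:
  dotted quarter = 1.5 beats
  dotted half = 3 beats
  dotted quarter = 1.5 beats
  dotted half = 3 beats
  quarter = 1 beat
  eighth = 0.5 beats
  half = 2 beats
Sum = 1.5 + 3 + 1.5 + 3 + 1 + 0.5 + 2
= 12.5 beats


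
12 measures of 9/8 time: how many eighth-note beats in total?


Working:
Time signature 9/8: the bottom number 8 means the eighth note gets one count
The top number 9 means 9 eighth-note beats per measure
Total = 9 × 12 measures
= 108 eighth-note beats


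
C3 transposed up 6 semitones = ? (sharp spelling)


Step by step:
C3: chromatic position 0 in octave 3 → absolute = 3×12 + 0 = 36
Transpose up 6: 36 + 6 = 42
42 = 3×12 + 6 → F# in octave 3
Result = F#3


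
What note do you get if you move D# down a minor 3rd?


Working:
minor 3rd: 3 letter names, 3 semitones
Letter: D - 2 → B
Pitch: D# - 3 semitones, spelled as a B → B#
= B#


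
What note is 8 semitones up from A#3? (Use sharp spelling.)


Step by step:
A#3: chromatic position 10 in octave 3 → absolute = 3×12 + 10 = 46
Transpose up 8: 46 + 8 = 54
54 = 4×12 + 6 → F# in octave 4
Result = F#4


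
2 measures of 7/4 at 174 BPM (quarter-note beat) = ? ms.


Reasoning:
Quarter-note beat duration = 60000 / 174 ms
Beats per measure (7/4) = 7
One measure = 7 × 60000 / 174 = 420000 / 174 ms
2 measures = 2 × 420000 / 174 = 840000 / 174
= 4827.6 ms


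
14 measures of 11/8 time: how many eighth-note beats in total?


Reasoning:
Time signature 11/8: the bottom number 8 means the eighth note gets one count
The top number 11 means 11 eighth-note beats per measure
Total = 11 × 14 measures
= 154 eighth-note beats


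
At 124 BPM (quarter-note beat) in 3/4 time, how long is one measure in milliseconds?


Quarter-note beat duration = 60000 / 124 ms
Beats per measure (3/4) = 3
One measure = 3 × 60000 / 124 = 180000 / 124 ms
= 1451.6 ms


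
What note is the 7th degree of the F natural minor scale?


Natural minor scale pattern: W-H-W-W-H-W-W (2-1-2-2-1-2-2 semitones)
Starting from F:
  F + 2 semitones → G
  G + 1 semitone → Ab
  Ab + 2 semitones → Bb
  Bb + 2 semitones → C
  C + 1 semitone → Db
  Db + 2 semitones → Eb
  Eb + 2 semitones → F
Scale: F G Ab Bb C Db Eb
Degree 7 = Eb


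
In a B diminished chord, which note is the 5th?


Step by step:
Diminished triad = root + minor 3rd (3 semitones) + diminished 5th (6 semitones)
A triad on B stacks thirds, so the chord tones use letter names B-D-F
Root: B
Minor 3rd above B: D
Diminished 5th above B: F
The 5th = F


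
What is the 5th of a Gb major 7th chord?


Major 7th chord = root + major 3rd + perfect 5th + major 7th
Seventh chords stack in thirds, so the letter names are G-B-D-F
Root: Gb
Major 3rd above Gb: Bb
Perfect 5th above Gb: Db
Major 7th above Gb: F
The 5th = Db


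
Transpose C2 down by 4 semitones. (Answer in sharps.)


Step by step:
C2: chromatic position 0 in octave 2 → absolute = 2×12 + 0 = 24
Transpose down 4: 24 - 4 = 20
20 = 1×12 + 8 → G# in octave 1
Result = G#1


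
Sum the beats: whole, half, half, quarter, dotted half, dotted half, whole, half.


Beat values:
  whole = 4 beats
  half = 2 beats
  half = 2 beats
  quarter = 1 beat
  dotted half = 3 beats
  dotted half = 3 beats
  whole = 4 beats
  half = 2 beats
Sum = 4 + 2 + 2 + 1 + 3 + 3 + 4 + 2
= 21 beats


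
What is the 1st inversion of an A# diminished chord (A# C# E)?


Step by step:
Root position: A# C# E
1st inversion: move root up an octave
Bass note: C#
Notes (bottom to top) = C# E A#


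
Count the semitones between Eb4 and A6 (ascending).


Working:
Absolute semitone position = octave×12 + chromatic position
Eb4: 4×12 + 3 = 51
A6: 6×12 + 9 = 81
Difference = 81 - 51 = 30
= 30 semitones


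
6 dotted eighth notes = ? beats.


Let's work it out.
Base eighth note = 1/2 beats
Dot 1 adds half the previous value: +1/4
One dotted eighth = 1/2 + 1/4 = 3/4
6 of them = 6 × 3/4 = 9/2
= 9/2 beats


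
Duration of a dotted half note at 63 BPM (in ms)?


One quarter-note beat = 60000 / BPM = 60000 / 63 ms
Dotted half note = 3 × quarter note
Duration = 3 × 60000 / 63 = 180000 / 63
= 2857.1 ms


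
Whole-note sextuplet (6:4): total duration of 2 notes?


Reasoning:
Sextuplet: 6 notes occupy the space of 4 whole notes
Space = 4 × 4 = 16 beats
Each sextuplet note = 16 / 6 = 8/3 beats
2 notes = 2 × 8/3 = 16/3
= 16/3 beats


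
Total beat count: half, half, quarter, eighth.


Step by step:
Beat values:
  half = 2 beats
  half = 2 beats
  quarter = 1 beat
  eighth = 0.5 beats
Sum = 2 + 2 + 1 + 0.5
= 5.5 beats


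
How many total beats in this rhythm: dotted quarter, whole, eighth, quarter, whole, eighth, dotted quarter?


Step by step:
Beat values:
  dotted quarter = 1.5 beats
  whole = 4 beats
  eighth = 0.5 beats
  quarter = 1 beat
  whole = 4 beats
  eighth = 0.5 beats
  dotted quarter = 1.5 beats
Sum = 1.5 + 4 + 0.5 + 1 + 4 + 0.5 + 1.5
= 13 beats


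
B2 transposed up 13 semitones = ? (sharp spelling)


B2: chromatic position 11 in octave 2 → absolute = 2×12 + 11 = 35
Transpose up 13: 35 + 13 = 48
48 = 4×12 + 0 → C in octave 4
Result = C4


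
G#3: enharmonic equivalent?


Let's work it out.
Enharmonic notes sound the same pitch but are spelled with different letter names
G# and Ab name the same pitch class
= Ab3


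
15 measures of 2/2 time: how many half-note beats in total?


Step by step:
Time signature 2/2: the bottom number 2 means the half note gets one count
The top number 2 means 2 half-note beats per measure
Total = 2 × 15 measures
= 30 half-note beats


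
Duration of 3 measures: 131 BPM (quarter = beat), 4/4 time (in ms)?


Solution.
Quarter-note beat duration = 60000 / 131 ms
Beats per measure (4/4) = 4
One measure = 4 × 60000 / 131 = 240000 / 131 ms
3 measures = 3 × 240000 / 131 = 720000 / 131
= 5496.2 ms


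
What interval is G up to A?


Working:
Letter names: G → A spans 2 letter names → a 2nd
Semitones: G → A = 2 half-steps
A 2nd of 2 semitones is a major 2nd
= major 2nd


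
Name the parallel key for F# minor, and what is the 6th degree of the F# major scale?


Step by step:
Parallel keys share the same tonic but differ in mode
F# minor → parallel is F# major
F# major scale: F# G# A# B C# D# E#
= F# major; 6th degree = D#


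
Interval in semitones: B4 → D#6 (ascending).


Reasoning:
Absolute semitone position = octave×12 + chromatic position
B4: 4×12 + 11 = 59
D#6: 6×12 + 3 = 75
Difference = 75 - 59 = 16
= 16 semitones


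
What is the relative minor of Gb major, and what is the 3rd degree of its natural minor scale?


Solution.
The relative minor shares the major's key signature and starts on its 6th degree
6th degree = a major 6th above the tonic; a major 6th above Gb is Eb
→ relative minor of Gb major is Eb minor
Eb natural minor scale: Eb F Gb Ab Bb Cb Db
= Eb minor; 3rd degree = Gb


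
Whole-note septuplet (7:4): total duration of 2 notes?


Step by step:
Septuplet: 7 notes occupy the space of 4 whole notes
Space = 4 × 4 = 16 beats
Each septuplet note = 16 / 7 = 16/7 beats
2 notes = 2 × 16/7 = 32/7
= 32/7 beats


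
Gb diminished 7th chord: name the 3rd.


Step by step:
Diminished 7th chord = root + minor 3rd + diminished 5th + diminished 7th
Seventh chords stack in thirds, so the letter names are G-B-D-F
Root: Gb
Minor 3rd above Gb: Bbb
Diminished 5th above Gb: Dbb
Diminished 7th above Gb: Fbb
The 3rd = Bbb


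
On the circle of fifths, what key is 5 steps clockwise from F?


Each clockwise step on the circle of fifths moves up a perfect 5th
From F: F → C → G → D → A → E
= E


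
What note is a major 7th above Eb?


Solution.
A 7th spans 7 letter names, so from E we land on D
A major 7th = 11 semitones above Eb
Spell D at that pitch: D
= D


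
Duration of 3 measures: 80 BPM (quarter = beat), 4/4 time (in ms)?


Working:
Quarter-note beat duration = 60000 / 80 ms
Beats per measure (4/4) = 4
One measure = 4 × 60000 / 80 = 240000 / 80 ms
3 measures = 3 × 240000 / 80 = 720000 / 80
= 9000.0 ms


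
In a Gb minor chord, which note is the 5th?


Minor triad = root + minor 3rd (3 semitones) + perfect 5th (7 semitones)
A triad on Gb stacks thirds, so the chord tones use letter names G-B-D
Root: Gb
Minor 3rd above Gb: Bbb
Perfect 5th above Gb: Db
The 5th = Db


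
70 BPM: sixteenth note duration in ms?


Solution.
One quarter-note beat = 60000 / BPM = 60000 / 70 ms
Sixteenth note = 1/4 × quarter note
Duration = 1/4 × 60000 / 70 = 15000 / 70
= 214.3 ms


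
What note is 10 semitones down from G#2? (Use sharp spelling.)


Solution.
G#2: chromatic position 8 in octave 2 → absolute = 2×12 + 8 = 32
Transpose down 10: 32 - 10 = 22
22 = 1×12 + 10 → A# in octave 1
Result = A#1


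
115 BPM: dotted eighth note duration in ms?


One quarter-note beat = 60000 / BPM = 60000 / 115 ms
Dotted eighth note = 3/4 × quarter note
Duration = 3/4 × 60000 / 115 = 45000 / 115
= 391.3 ms


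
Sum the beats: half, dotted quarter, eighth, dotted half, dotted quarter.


Step by step:
Beat values:
  half = 2 beats
  dotted quarter = 1.5 beats
  eighth = 0.5 beats
  dotted half = 3 beats
  dotted quarter = 1.5 beats
Sum = 2 + 1.5 + 0.5 + 3 + 1.5
= 8.5 beats


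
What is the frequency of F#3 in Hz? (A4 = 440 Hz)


Reasoning:
f = 440 × 2^(n/12) where n = semitones from A4
F#3: -15 semitones from A4
f = 440 × 2^(-15/12)
f = 185.00 Hz


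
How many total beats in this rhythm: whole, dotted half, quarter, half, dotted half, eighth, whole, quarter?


Solution.
Beat values:
  whole = 4 beats
  dotted half = 3 beats
  quarter = 1 beat
  half = 2 beats
  dotted half = 3 beats
  eighth = 0.5 beats
  whole = 4 beats
  quarter = 1 beat
Sum = 4 + 3 + 1 + 2 + 3 + 0.5 + 4 + 1
= 18.5 beats


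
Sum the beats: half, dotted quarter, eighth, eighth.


Step by step:
Beat values:
  half = 2 beats
  dotted quarter = 1.5 beats
  eighth = 0.5 beats
  eighth = 0.5 beats
Sum = 2 + 1.5 + 0.5 + 0.5
= 4.5 beats


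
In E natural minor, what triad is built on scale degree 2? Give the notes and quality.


Let's work it out.
E natural minor scale: E F# G A B C D
Diatonic triad on degree 2 stacks scale notes 2, 4, 6: F# A C
F#→A = 3 semitones; F#→C = 6 semitones → diminished triad
= F# A C (diminished)


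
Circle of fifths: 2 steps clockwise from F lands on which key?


Reasoning:
Each clockwise step on the circle of fifths moves up a perfect 5th
From F: F → C → G
= G


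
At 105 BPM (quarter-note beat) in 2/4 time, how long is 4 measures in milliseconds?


Quarter-note beat duration = 60000 / 105 ms
Beats per measure (2/4) = 2
One measure = 2 × 60000 / 105 = 120000 / 105 ms
4 measures = 4 × 120000 / 105 = 480000 / 105
= 4571.4 ms


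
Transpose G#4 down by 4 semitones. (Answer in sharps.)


G#4: chromatic position 8 in octave 4 → absolute = 4×12 + 8 = 56
Transpose down 4: 56 - 4 = 52
52 = 4×12 + 4 → E in octave 4
Result = E4


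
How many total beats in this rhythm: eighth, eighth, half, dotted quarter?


Solution.
Beat values:
  eighth = 0.5 beats
  eighth = 0.5 beats
  half = 2 beats
  dotted quarter = 1.5 beats
Sum = 0.5 + 0.5 + 2 + 1.5
= 4.5 beats


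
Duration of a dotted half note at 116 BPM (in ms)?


Step by step:
One quarter-note beat = 60000 / BPM = 60000 / 116 ms
Dotted half note = 3 × quarter note
Duration = 3 × 60000 / 116 = 180000 / 116
= 1551.7 ms


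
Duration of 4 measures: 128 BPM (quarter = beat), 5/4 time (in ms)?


Quarter-note beat duration = 60000 / 128 ms
Beats per measure (5/4) = 5
One measure = 5 × 60000 / 128 = 300000 / 128 ms
4 measures = 4 × 300000 / 128 = 1200000 / 128
= 9375.0 ms


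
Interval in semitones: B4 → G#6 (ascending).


Absolute semitone position = octave×12 + chromatic position
B4: 4×12 + 11 = 59
G#6: 6×12 + 8 = 80
Difference = 80 - 59 = 21
= 21 semitones


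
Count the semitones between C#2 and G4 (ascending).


Step by step:
Absolute semitone position = octave×12 + chromatic position
C#2: 2×12 + 1 = 25
G4: 4×12 + 7 = 55
Difference = 55 - 25 = 30
= 30 semitones


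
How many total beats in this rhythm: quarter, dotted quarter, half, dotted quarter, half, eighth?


Beat values:
  quarter = 1 beat
  dotted quarter = 1.5 beats
  half = 2 beats
  dotted quarter = 1.5 beats
  half = 2 beats
  eighth = 0.5 beats
Sum = 1 + 1.5 + 2 + 1.5 + 2 + 0.5
= 8.5 beats


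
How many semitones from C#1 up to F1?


Absolute semitone position = octave×12 + chromatic position
C#1: 1×12 + 1 = 13
F1: 1×12 + 5 = 17
Difference = 17 - 13 = 4
= 4 semitones


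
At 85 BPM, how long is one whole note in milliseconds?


Solution.
One quarter-note beat = 60000 / BPM = 60000 / 85 ms
Whole note = 4 × quarter note
Duration = 4 × 60000 / 85 = 240000 / 85
= 2823.5 ms


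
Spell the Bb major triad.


Working:
Major triad = root + major 3rd (4 semitones) + perfect 5th (7 semitones)
A triad on Bb stacks thirds, so the chord tones use letter names B-D-F
Root: Bb
Major 3rd above Bb: D
Perfect 5th above Bb: F
Chord = Bb D F


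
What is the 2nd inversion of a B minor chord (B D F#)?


Root position: B D F#
2nd inversion: move root and 3rd up an octave
Bass note: F#
Notes (bottom to top) = F# B D


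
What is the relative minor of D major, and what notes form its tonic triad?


The relative minor shares the major's key signature and starts on its 6th degree
6th degree = a major 6th above the tonic; a major 6th above D is B
→ relative minor of D major is B minor
Tonic triad of B minor = root + minor 3rd + perfect 5th = B D F#
= B minor; triad = B D F#


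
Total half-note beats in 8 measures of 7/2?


Let's work it out.
Time signature 7/2: the bottom number 2 means the half note gets one count
The top number 7 means 7 half-note beats per measure
Total = 7 × 8 measures
= 56 half-note beats


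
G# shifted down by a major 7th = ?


Reasoning:
major 7th: 7 letter names, 11 semitones
Letter: G - 6 → A
Pitch: G# - 11 semitones, spelled as an A → A
= A


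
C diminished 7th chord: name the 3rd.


Reasoning:
Diminished 7th chord = root + minor 3rd + diminished 5th + diminished 7th
Seventh chords stack in thirds, so the letter names are C-E-G-B
Root: C
Minor 3rd above C: Eb
Diminished 5th above C: Gb
Diminished 7th above C: Bbb
The 3rd = Eb


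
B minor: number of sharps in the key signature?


Step by step:
Sharp minor keys follow the circle of fifths: A(0), E(1), B(2), F#(3), C#(4), G#(5), D#(6), A#(7)
B minor has 2 sharps
Order of sharps: F# C# G# D# A# E# B# → first 2: F#, C#
= 2 sharps


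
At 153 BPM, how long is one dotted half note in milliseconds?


Reasoning:
One quarter-note beat = 60000 / BPM = 60000 / 153 ms
Dotted half note = 3 × quarter note
Duration = 3 × 60000 / 153 = 180000 / 153
= 1176.5 ms


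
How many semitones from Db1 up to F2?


Absolute semitone position = octave×12 + chromatic position
Db1: 1×12 + 1 = 13
F2: 2×12 + 5 = 29
Difference = 29 - 13 = 16
= 16 semitones


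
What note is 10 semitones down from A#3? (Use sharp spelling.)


Solution.
A#3: chromatic position 10 in octave 3 → absolute = 3×12 + 10 = 46
Transpose down 10: 46 - 10 = 36
36 = 3×12 + 0 → C in octave 3
Result = C3


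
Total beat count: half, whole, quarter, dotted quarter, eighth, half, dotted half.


Beat values:
  half = 2 beats
  whole = 4 beats
  quarter = 1 beat
  dotted quarter = 1.5 beats
  eighth = 0.5 beats
  half = 2 beats
  dotted half = 3 beats
Sum = 2 + 4 + 1 + 1.5 + 0.5 + 2 + 3
= 14 beats


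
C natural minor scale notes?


Solution.
Natural minor scale pattern: W-H-W-W-H-W-W (2-1-2-2-1-2-2 semitones)
Starting from C:
  C + 2 semitones → D
  D + 1 semitone → Eb
  Eb + 2 semitones → F
  F + 2 semitones → G
  G + 1 semitone → Ab
  Ab + 2 semitones → Bb
  Bb + 2 semitones → C
Scale = C D Eb F G Ab Bb


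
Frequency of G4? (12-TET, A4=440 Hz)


Reasoning:
f = 440 × 2^(n/12) where n = semitones from A4
G4: -2 semitones from A4
f = 440 × 2^(-2/12)
f = 392.00 Hz


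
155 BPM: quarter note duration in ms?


Working:
One quarter-note beat = 60000 / BPM = 60000 / 155 ms
Duration = 60000 / 155
= 387.1 ms


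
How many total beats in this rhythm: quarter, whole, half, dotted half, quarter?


Working:
Beat values:
  quarter = 1 beat
  whole = 4 beats
  half = 2 beats
  dotted half = 3 beats
  quarter = 1 beat
Sum = 1 + 4 + 2 + 3 + 1
= 11 beats


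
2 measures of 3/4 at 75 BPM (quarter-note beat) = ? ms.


Step by step:
Quarter-note beat duration = 60000 / 75 ms
Beats per measure (3/4) = 3
One measure = 3 × 60000 / 75 = 180000 / 75 ms
2 measures = 2 × 180000 / 75 = 360000 / 75
= 4800.0 ms


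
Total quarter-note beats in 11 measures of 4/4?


Step by step:
Time signature 4/4: the bottom number 4 means the quarter note gets one count
The top number 4 means 4 quarter-note beats per measure
Total = 4 × 11 measures
= 44 quarter-note beats


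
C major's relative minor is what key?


The relative minor shares the major's key signature and starts on its 6th degree
6th degree = a major 6th above the tonic; a major 6th above C is A
→ relative minor of C major is A minor
= A minor


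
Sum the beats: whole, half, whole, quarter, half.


Solution.
Beat values:
  whole = 4 beats
  half = 2 beats
  whole = 4 beats
  quarter = 1 beat
  half = 2 beats
Sum = 4 + 2 + 4 + 1 + 2
= 13 beats


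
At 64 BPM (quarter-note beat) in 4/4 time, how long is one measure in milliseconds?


Solution.
Quarter-note beat duration = 60000 / 64 ms
Beats per measure (4/4) = 4
One measure = 4 × 60000 / 64 = 240000 / 64 ms
= 3750.0 ms


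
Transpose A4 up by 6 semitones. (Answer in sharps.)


A4: chromatic position 9 in octave 4 → absolute = 4×12 + 9 = 57
Transpose up 6: 57 + 6 = 63
63 = 5×12 + 3 → D# in octave 5
Result = D#5


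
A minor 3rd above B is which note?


Let's work it out.
A 3rd spans 3 letter names, so from B we land on D
A minor 3rd = 3 semitones above B
Spell D at that pitch: D
= D


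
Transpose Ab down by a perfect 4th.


Let's work it out.
perfect 4th: 4 letter names, 5 semitones
Letter: A - 3 → E
Pitch: Ab - 5 semitones, spelled as an E → Eb
= Eb


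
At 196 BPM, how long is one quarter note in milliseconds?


Let's work it out.
One quarter-note beat = 60000 / BPM = 60000 / 196 ms
Duration = 60000 / 196
= 306.1 ms


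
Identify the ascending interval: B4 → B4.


Solution.
Letter names: B → B spans 1 letter name → a unison
Semitones: B4 → B4 = 0 half-steps
A unison of 0 semitones is a perfect unison
= perfect unison


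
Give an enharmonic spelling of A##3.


Solution.
Enharmonic notes sound the same pitch but are spelled with different letter names
A## and B name the same pitch class
= B3


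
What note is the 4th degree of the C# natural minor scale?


Let's work it out.
Natural minor scale pattern: W-H-W-W-H-W-W (2-1-2-2-1-2-2 semitones)
Starting from C#:
  C# + 2 semitones → D#
  D# + 1 semitone → E
  E + 2 semitones → F#
  F# + 2 semitones → G#
  G# + 1 semitone → A
  A + 2 semitones → B
  B + 2 semitones → C#
Scale: C# D# E F# G# A B
Degree 4 = F#


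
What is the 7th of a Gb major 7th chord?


Major 7th chord = root + major 3rd + perfect 5th + major 7th
Seventh chords stack in thirds, so the letter names are G-B-D-F
Root: Gb
Major 3rd above Gb: Bb
Perfect 5th above Gb: Db
Major 7th above Gb: F
The 7th = F


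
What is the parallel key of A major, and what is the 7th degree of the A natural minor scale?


Working:
Parallel keys share the same tonic but differ in mode
A major → parallel is A minor
A natural minor scale: A B C D E F G
= A minor; 7th degree = G


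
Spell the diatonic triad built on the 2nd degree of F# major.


Working:
F# major scale: F# G# A# B C# D# E#
Diatonic triad on degree 2 stacks scale notes 2, 4, 6: G# B D#
G#→B = 3 semitones; G#→D# = 7 semitones → minor triad
= G# B D# (minor)


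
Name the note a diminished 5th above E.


Working:
A 5th spans 5 letter names, so from E we land on B
A diminished 5th = 6 semitones above E
Spell B at that pitch: Bb
= Bb


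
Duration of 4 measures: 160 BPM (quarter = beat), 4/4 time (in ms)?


Quarter-note beat duration = 60000 / 160 ms
Beats per measure (4/4) = 4
One measure = 4 × 60000 / 160 = 240000 / 160 ms
4 measures = 4 × 240000 / 160 = 960000 / 160
= 6000.0 ms


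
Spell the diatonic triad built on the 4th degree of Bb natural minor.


Bb natural minor scale: Bb C Db Eb F Gb Ab
Diatonic triad on degree 4 stacks scale notes 4, 6, 1: Eb Gb Bb
Eb→Gb = 3 semitones; Eb→Bb = 7 semitones → minor triad
= Eb Gb Bb (minor)


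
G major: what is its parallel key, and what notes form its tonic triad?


Parallel keys share the same tonic but differ in mode
G major → parallel is G minor
Tonic triad of G minor = G Bb D
= G minor; triad = G Bb D


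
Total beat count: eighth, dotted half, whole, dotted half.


Beat values:
  eighth = 0.5 beats
  dotted half = 3 beats
  whole = 4 beats
  dotted half = 3 beats
Sum = 0.5 + 3 + 4 + 3
= 10.5 beats


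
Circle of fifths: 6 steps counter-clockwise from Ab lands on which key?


Reasoning:
Each counter-clockwise step moves down a perfect 5th (= up a perfect 4th)
From Ab: Ab → Db → F#/Gb → B → E → A → D
= D


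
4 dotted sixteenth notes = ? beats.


Reasoning:
Base sixteenth note = 1/4 beats
Dot 1 adds half the previous value: +1/8
One dotted sixteenth = 1/4 + 1/8 = 3/8
4 of them = 4 × 3/8 = 3/2
= 3/2 beats


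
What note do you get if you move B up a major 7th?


Solution.
major 7th: 7 letter names, 11 semitones
Letter: B + 6 → A
Pitch: B + 11 semitones, spelled as an A → A#
= A#


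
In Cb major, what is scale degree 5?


Reasoning:
Major scale pattern: W-W-H-W-W-W-H (2-2-1-2-2-2-1 semitones)
Starting from Cb:
  Cb + 2 semitones → Db
  Db + 2 semitones → Eb
  Eb + 1 semitone → Fb
  Fb + 2 semitones → Gb
  Gb + 2 semitones → Ab
  Ab + 2 semitones → Bb
  Bb + 1 semitone → Cb
Scale: Cb Db Eb Fb Gb Ab Bb
Degree 5 = Gb


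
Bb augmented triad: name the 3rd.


Reasoning:
Augmented triad = root + major 3rd (4 semitones) + augmented 5th (8 semitones)
A triad on Bb stacks thirds, so the chord tones use letter names B-D-F
Root: Bb
Major 3rd above Bb: D
Augmented 5th above Bb: F#
The 3rd = D


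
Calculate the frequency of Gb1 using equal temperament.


Let's work it out.
f = 440 × 2^(n/12) where n = semitones from A4
Gb1: -39 semitones from A4
f = 440 × 2^(-39/12)
f = 46.25 Hz


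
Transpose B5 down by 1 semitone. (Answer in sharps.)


Reasoning:
B5: chromatic position 11 in octave 5 → absolute = 5×12 + 11 = 71
Transpose down 1: 71 - 1 = 70
70 = 5×12 + 10 → A# in octave 5
Result = A#5


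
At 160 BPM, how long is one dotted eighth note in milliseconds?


One quarter-note beat = 60000 / BPM = 60000 / 160 ms
Dotted eighth note = 3/4 × quarter note
Duration = 3/4 × 60000 / 160 = 45000 / 160
= 281.2 ms


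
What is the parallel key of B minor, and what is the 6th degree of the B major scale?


Parallel keys share the same tonic but differ in mode
B minor → parallel is B major
B major scale: B C# D# E F# G# A#
= B major; 6th degree = G#


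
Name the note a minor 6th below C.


Let's work it out.
A 6th spans 6 letter names, so from C we land on E
A minor 6th = 8 semitones below C
Spell E at that pitch: E
= E


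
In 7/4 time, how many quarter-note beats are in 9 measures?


Time signature 7/4: the bottom number 4 means the quarter note gets one count
The top number 7 means 7 quarter-note beats per measure
Total = 7 × 9 measures
= 63 quarter-note beats


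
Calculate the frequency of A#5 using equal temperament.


Working:
f = 440 × 2^(n/12) where n = semitones from A4
A#5: 13 semitones from A4
f = 440 × 2^(13/12)
f = 932.33 Hz


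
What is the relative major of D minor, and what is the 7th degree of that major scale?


Working:
The relative major shares the key signature and is a minor 3rd above the minor tonic
A minor 3rd above D is F
→ relative major of D minor is F major
F major scale: F G A Bb C D E
= F major; 7th degree = E


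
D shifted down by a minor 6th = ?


Let's work it out.
minor 6th: 6 letter names, 8 semitones
Letter: D - 5 → F
Pitch: D - 8 semitones, spelled as an F → F#
= F#


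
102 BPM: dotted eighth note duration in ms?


Let's work it out.
One quarter-note beat = 60000 / BPM = 60000 / 102 ms
Dotted eighth note = 3/4 × quarter note
Duration = 3/4 × 60000 / 102 = 45000 / 102
= 441.2 ms


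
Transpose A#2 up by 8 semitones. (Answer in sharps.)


A#2: chromatic position 10 in octave 2 → absolute = 2×12 + 10 = 34
Transpose up 8: 34 + 8 = 42
42 = 3×12 + 6 → F# in octave 3
Result = F#3


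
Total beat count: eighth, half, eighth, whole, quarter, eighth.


Working:
Beat values:
  eighth = 0.5 beats
  half = 2 beats
  eighth = 0.5 beats
  whole = 4 beats
  quarter = 1 beat
  eighth = 0.5 beats
Sum = 0.5 + 2 + 0.5 + 4 + 1 + 0.5
= 8.5 beats


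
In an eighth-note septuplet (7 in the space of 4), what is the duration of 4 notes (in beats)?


Solution.
Septuplet: 7 notes occupy the space of 4 eighth notes
Space = 4 × 1/2 = 2 beats
Each septuplet note = 2 / 7 = 2/7 beats
4 notes = 4 × 2/7 = 8/7
= 8/7 beats


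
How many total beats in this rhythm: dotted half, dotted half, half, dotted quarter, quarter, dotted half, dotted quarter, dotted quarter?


Let's work it out.
Beat values:
  dotted half = 3 beats
  dotted half = 3 beats
  half = 2 beats
  dotted quarter = 1.5 beats
  quarter = 1 beat
  dotted half = 3 beats
  dotted quarter = 1.5 beats
  dotted quarter = 1.5 beats
Sum = 3 + 3 + 2 + 1.5 + 1 + 3 + 1.5 + 1.5
= 16.5 beats


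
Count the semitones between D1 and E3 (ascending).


Working:
Absolute semitone position = octave×12 + chromatic position
D1: 1×12 + 2 = 14
E3: 3×12 + 4 = 40
Difference = 40 - 14 = 26
= 26 semitones


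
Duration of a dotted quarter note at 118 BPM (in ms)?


Reasoning:
One quarter-note beat = 60000 / BPM = 60000 / 118 ms
Dotted quarter note = 3/2 × quarter note
Duration = 3/2 × 60000 / 118 = 90000 / 118
= 762.7 ms


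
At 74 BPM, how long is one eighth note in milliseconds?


Let's work it out.
One quarter-note beat = 60000 / BPM = 60000 / 74 ms
Eighth note = 1/2 × quarter note
Duration = 1/2 × 60000 / 74 = 30000 / 74
= 405.4 ms


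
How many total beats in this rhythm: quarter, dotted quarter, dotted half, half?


Working:
Beat values:
  quarter = 1 beat
  dotted quarter = 1.5 beats
  dotted half = 3 beats
  half = 2 beats
Sum = 1 + 1.5 + 3 + 2
= 7.5 beats


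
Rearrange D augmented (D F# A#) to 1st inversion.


Root position: D F# A#
1st inversion: move root up an octave
Bass note: F#
Notes (bottom to top) = F# A# D


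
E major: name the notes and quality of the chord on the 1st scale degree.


Step by step:
E major scale: E F# G# A B C# D#
Diatonic triad on degree 1 stacks scale notes 1, 3, 5: E G# B
E→G# = 4 semitones; E→B = 7 semitones → major triad
= E G# B (major)


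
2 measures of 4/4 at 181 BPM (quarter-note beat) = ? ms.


Working:
Quarter-note beat duration = 60000 / 181 ms
Beats per measure (4/4) = 4
One measure = 4 × 60000 / 181 = 240000 / 181 ms
2 measures = 2 × 240000 / 181 = 480000 / 181
= 2651.9 ms


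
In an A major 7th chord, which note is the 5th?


Working:
Major 7th chord = root + major 3rd + perfect 5th + major 7th
Seventh chords stack in thirds, so the letter names are A-C-E-G
Root: A
Major 3rd above A: C#
Perfect 5th above A: E
Major 7th above A: G#
The 5th = E


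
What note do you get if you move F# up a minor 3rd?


minor 3rd: 3 letter names, 3 semitones
Letter: F + 2 → A
Pitch: F# + 3 semitones, spelled as an A → A
= A


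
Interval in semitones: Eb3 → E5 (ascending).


Step by step:
Absolute semitone position = octave×12 + chromatic position
Eb3: 3×12 + 3 = 39
E5: 5×12 + 4 = 64
Difference = 64 - 39 = 25
= 25 semitones


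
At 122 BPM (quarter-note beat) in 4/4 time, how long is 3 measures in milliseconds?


Quarter-note beat duration = 60000 / 122 ms
Beats per measure (4/4) = 4
One measure = 4 × 60000 / 122 = 240000 / 122 ms
3 measures = 3 × 240000 / 122 = 720000 / 122
= 5901.6 ms


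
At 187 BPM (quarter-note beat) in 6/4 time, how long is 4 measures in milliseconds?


Step by step:
Quarter-note beat duration = 60000 / 187 ms
Beats per measure (6/4) = 6
One measure = 6 × 60000 / 187 = 360000 / 187 ms
4 measures = 4 × 360000 / 187 = 1440000 / 187
= 7700.5 ms


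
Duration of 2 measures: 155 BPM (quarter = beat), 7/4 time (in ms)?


Let's work it out.
Quarter-note beat duration = 60000 / 155 ms
Beats per measure (7/4) = 7
One measure = 7 × 60000 / 155 = 420000 / 155 ms
2 measures = 2 × 420000 / 155 = 840000 / 155
= 5419.4 ms


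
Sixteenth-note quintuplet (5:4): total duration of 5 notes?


Reasoning:
Quintuplet: 5 notes occupy the space of 4 sixteenth notes
Space = 4 × 1/4 = 1 beat
Each quintuplet note = 1 / 5 = 1/5 beats
5 notes = 5 × 1/5 = 1
= 1 beat


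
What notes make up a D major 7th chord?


Major 7th chord = root + major 3rd + perfect 5th + major 7th
Seventh chords stack in thirds, so the letter names are D-F-A-C
Root: D
Major 3rd above D: F#
Perfect 5th above D: A
Major 7th above D: C#
Chord = D F# A C#


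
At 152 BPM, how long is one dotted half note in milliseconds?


Working:
One quarter-note beat = 60000 / BPM = 60000 / 152 ms
Dotted half note = 3 × quarter note
Duration = 3 × 60000 / 152 = 180000 / 152
= 1184.2 ms


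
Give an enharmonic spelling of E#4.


Solution.
Enharmonic notes sound the same pitch but are spelled with different letter names
E# and F name the same pitch class
= F4


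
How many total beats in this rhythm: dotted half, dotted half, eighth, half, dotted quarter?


Beat values:
  dotted half = 3 beats
  dotted half = 3 beats
  eighth = 0.5 beats
  half = 2 beats
  dotted quarter = 1.5 beats
Sum = 3 + 3 + 0.5 + 2 + 1.5
= 10 beats


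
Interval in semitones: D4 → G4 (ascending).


Let's work it out.
Absolute semitone position = octave×12 + chromatic position
D4: 4×12 + 2 = 50
G4: 4×12 + 7 = 55
Difference = 55 - 50 = 5
= 5 semitones


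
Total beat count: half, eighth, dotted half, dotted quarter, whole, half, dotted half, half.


Step by step:
Beat values:
  half = 2 beats
  eighth = 0.5 beats
  dotted half = 3 beats
  dotted quarter = 1.5 beats
  whole = 4 beats
  half = 2 beats
  dotted half = 3 beats
  half = 2 beats
Sum = 2 + 0.5 + 3 + 1.5 + 4 + 2 + 3 + 2
= 18 beats


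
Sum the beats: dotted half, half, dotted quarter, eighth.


Beat values:
  dotted half = 3 beats
  half = 2 beats
  dotted quarter = 1.5 beats
  eighth = 0.5 beats
Sum = 3 + 2 + 1.5 + 0.5
= 7 beats


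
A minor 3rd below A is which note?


Solution.
A 3rd spans 3 letter names, so from A we land on F
A minor 3rd = 3 semitones below A
Spell F at that pitch: F#
= F#


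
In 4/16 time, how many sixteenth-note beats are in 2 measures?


Let's work it out.
Time signature 4/16: the bottom number 16 means the sixteenth note gets one count
The top number 4 means 4 sixteenth-note beats per measure
Total = 4 × 2 measures
= 8 sixteenth-note beats


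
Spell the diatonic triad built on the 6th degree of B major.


Working:
B major scale: B C# D# E F# G# A#
Diatonic triad on degree 6 stacks scale notes 6, 1, 3: G# B D#
G#→B = 3 semitones; G#→D# = 7 semitones → minor triad
= G# B D# (minor)


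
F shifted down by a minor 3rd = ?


minor 3rd: 3 letter names, 3 semitones
Letter: F - 2 → D
Pitch: F - 3 semitones, spelled as a D → D
= D


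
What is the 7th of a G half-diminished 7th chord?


Half-diminished 7th chord = root + minor 3rd + diminished 5th + minor 7th
Seventh chords stack in thirds, so the letter names are G-B-D-F
Root: G
Minor 3rd above G: Bb
Diminished 5th above G: Db
Minor 7th above G: F
The 7th = F


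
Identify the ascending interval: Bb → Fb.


Solution.
Letter names: B → F spans 5 letter names → a 5th
Semitones: Bb → Fb = 6 half-steps
A 5th of 6 semitones is a diminished 5th
= diminished 5th


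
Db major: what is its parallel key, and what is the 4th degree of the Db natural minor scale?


Reasoning:
Parallel keys share the same tonic but differ in mode
Db major → parallel is Db minor
Db natural minor scale: Db Eb Fb Gb Ab Bbb Cb
= Db minor; 4th degree = Gb


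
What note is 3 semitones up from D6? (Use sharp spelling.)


Reasoning:
D6: chromatic position 2 in octave 6 → absolute = 6×12 + 2 = 74
Transpose up 3: 74 + 3 = 77
77 = 6×12 + 5 → F in octave 6
Result = F6


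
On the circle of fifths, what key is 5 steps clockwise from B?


Step by step:
Each clockwise step on the circle of fifths moves up a perfect 5th
From B: B → F#/Gb → Db → Ab → Eb → Bb
= Bb


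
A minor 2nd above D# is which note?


Working:
A 2nd spans 2 letter names, so from D we land on E
A minor 2nd = 1 semitone above D#
Spell E at that pitch: E
= E


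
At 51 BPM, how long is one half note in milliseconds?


Solution.
One quarter-note beat = 60000 / BPM = 60000 / 51 ms
Half note = 2 × quarter note
Duration = 2 × 60000 / 51 = 120000 / 51
= 2352.9 ms


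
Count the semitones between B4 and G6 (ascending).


Reasoning:
Absolute semitone position = octave×12 + chromatic position
B4: 4×12 + 11 = 59
G6: 6×12 + 7 = 79
Difference = 79 - 59 = 20
= 20 semitones


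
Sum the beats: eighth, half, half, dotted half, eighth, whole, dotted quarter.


Working:
Beat values:
  eighth = 0.5 beats
  half = 2 beats
  half = 2 beats
  dotted half = 3 beats
  eighth = 0.5 beats
  whole = 4 beats
  dotted quarter = 1.5 beats
Sum = 0.5 + 2 + 2 + 3 + 0.5 + 4 + 1.5
= 13.5 beats


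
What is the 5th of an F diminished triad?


Let's work it out.
Diminished triad = root + minor 3rd (3 semitones) + diminished 5th (6 semitones)
A triad on F stacks thirds, so the chord tones use letter names F-A-C
Root: F
Minor 3rd above F: Ab
Diminished 5th above F: Cb
The 5th = Cb


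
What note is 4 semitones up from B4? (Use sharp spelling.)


Working:
B4: chromatic position 11 in octave 4 → absolute = 4×12 + 11 = 59
Transpose up 4: 59 + 4 = 63
63 = 5×12 + 3 → D# in octave 5
Result = D#5


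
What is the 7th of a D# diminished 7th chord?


Diminished 7th chord = root + minor 3rd + diminished 5th + diminished 7th
Seventh chords stack in thirds, so the letter names are D-F-A-C
Root: D#
Minor 3rd above D#: F#
Diminished 5th above D#: A
Diminished 7th above D#: C
The 7th = C


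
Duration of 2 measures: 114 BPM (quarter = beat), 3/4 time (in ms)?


Let's work it out.
Quarter-note beat duration = 60000 / 114 ms
Beats per measure (3/4) = 3
One measure = 3 × 60000 / 114 = 180000 / 114 ms
2 measures = 2 × 180000 / 114 = 360000 / 114
= 3157.9 ms


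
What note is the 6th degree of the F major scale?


Major scale pattern: W-W-H-W-W-W-H (2-2-1-2-2-2-1 semitones)
Starting from F:
  F + 2 semitones → G
  G + 2 semitones → A
  A + 1 semitone → Bb
  Bb + 2 semitones → C
  C + 2 semitones → D
  D + 2 semitones → E
  E + 1 semitone → F
Scale: F G A Bb C D E
Degree 6 = D


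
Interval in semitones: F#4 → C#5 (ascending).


Solution.
Absolute semitone position = octave×12 + chromatic position
F#4: 4×12 + 6 = 54
C#5: 5×12 + 1 = 61
Difference = 61 - 54 = 7
= 7 semitones


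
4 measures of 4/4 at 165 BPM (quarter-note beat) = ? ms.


Solution.
Quarter-note beat duration = 60000 / 165 ms
Beats per measure (4/4) = 4
One measure = 4 × 60000 / 165 = 240000 / 165 ms
4 measures = 4 × 240000 / 165 = 960000 / 165
= 5818.2 ms


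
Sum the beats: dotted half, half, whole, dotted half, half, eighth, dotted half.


Working:
Beat values:
  dotted half = 3 beats
  half = 2 beats
  whole = 4 beats
  dotted half = 3 beats
  half = 2 beats
  eighth = 0.5 beats
  dotted half = 3 beats
Sum = 3 + 2 + 4 + 3 + 2 + 0.5 + 3
= 17.5 beats


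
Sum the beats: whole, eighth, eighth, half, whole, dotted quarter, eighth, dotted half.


Reasoning:
Beat values:
  whole = 4 beats
  eighth = 0.5 beats
  eighth = 0.5 beats
  half = 2 beats
  whole = 4 beats
  dotted quarter = 1.5 beats
  eighth = 0.5 beats
  dotted half = 3 beats
Sum = 4 + 0.5 + 0.5 + 2 + 4 + 1.5 + 0.5 + 3
= 16 beats


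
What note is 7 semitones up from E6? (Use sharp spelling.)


E6: chromatic position 4 in octave 6 → absolute = 6×12 + 4 = 76
Transpose up 7: 76 + 7 = 83
83 = 6×12 + 11 → B in octave 6
Result = B6


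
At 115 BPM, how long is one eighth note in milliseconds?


Solution.
One quarter-note beat = 60000 / BPM = 60000 / 115 ms
Eighth note = 1/2 × quarter note
Duration = 1/2 × 60000 / 115 = 30000 / 115
= 260.9 ms


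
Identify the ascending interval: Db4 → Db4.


Letter names: D → D spans 1 letter name → a unison
Semitones: Db4 → Db4 = 0 half-steps
A unison of 0 semitones is a perfect unison
= perfect unison


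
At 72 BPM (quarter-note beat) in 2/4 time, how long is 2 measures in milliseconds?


Quarter-note beat duration = 60000 / 72 ms
Beats per measure (2/4) = 2
One measure = 2 × 60000 / 72 = 120000 / 72 ms
2 measures = 2 × 120000 / 72 = 240000 / 72
= 3333.3 ms
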